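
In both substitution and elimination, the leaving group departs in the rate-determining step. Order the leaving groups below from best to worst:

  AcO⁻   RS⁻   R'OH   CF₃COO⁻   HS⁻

A good leaving group is a weak base: the lower the pKₐ of its conjugate acid, the more readily it departs.
R'OH: pKₐ(R'OH₂⁺) ≈ -2.4
CF₃COO⁻: pKₐ(CF₃COOH) ≈ 0.2
AcO⁻: pKₐ(CH₃COOH) ≈ 4.8 — resonance-stabilised but still a weak base
HS⁻: pKₐ(H₂S) ≈ 7
RS⁻: pKₐ(RSH (a thiol)) ≈ 10.5

R'OH > CF₃COO⁻ > AcO⁻ > HS⁻ > RS⁻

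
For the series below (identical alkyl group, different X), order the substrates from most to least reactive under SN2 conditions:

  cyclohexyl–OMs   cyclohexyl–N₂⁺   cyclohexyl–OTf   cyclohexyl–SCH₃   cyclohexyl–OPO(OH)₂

Identical carbon frameworks mean the comparison reduces to leaving-group quality.
Leaving-group ability tracks the stability of the departed species; conjugate-acid pKₐ is the usual yardstick (lower pKₐ → better LG).
cyclohexyl–N₂⁺ loses N₂: no meaningful conjugate acid; N₂ departs as an exceptionally stable neutral molecule
cyclohexyl–OTf loses OTf⁻: pKₐ(CF₃SO₃H (triflic acid)) ≈ -14
cyclohexyl–OMs loses OMs⁻: pKₐ(CH₃SO₃H (MsOH)) ≈ -1.9
cyclohexyl–OPO(OH)₂ loses H₂PO₄⁻: pKₐ(H₃PO₄) ≈ 2.1
cyclohexyl–SCH₃ loses RS⁻: pKₐ(RSH (a thiol)) ≈ 10.5

cyclohexyl–N₂⁺ > cyclohexyl–OTf > cyclohexyl–OMs > cyclohexyl–OPO(OH)₂ > cyclohexyl–SCH₃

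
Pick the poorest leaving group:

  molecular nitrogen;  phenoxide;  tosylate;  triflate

phenoxide

Rank by basicity of the departing species: weakest base leaves most easily.
molecular nitrogen: no meaningful conjugate acid; N₂ departs as an exceptionally stable neutral molecule
triflate: pKₐ(CF₃SO₃H (triflic acid)) ≈ -14
tosylate: pKₐ(p-CH₃C₆H₄SO₃H (TsOH)) ≈ -2.8
phenoxide: pKₐ(C₆H₅OH (phenol)) ≈ 10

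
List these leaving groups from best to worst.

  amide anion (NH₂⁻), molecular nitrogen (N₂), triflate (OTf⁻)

molecular nitrogen (N₂): no meaningful conjugate acid; N₂ departs as an exceptionally stable neutral molecule
triflate (OTf⁻): pKₐ(CF₃SO₃H (triflic acid)) ≈ -14
amide anion (NH₂⁻): pKₐ(NH₃) ≈ 38

molecular nitrogen (N₂) > triflate (OTf⁻) > amide anion (NH₂⁻)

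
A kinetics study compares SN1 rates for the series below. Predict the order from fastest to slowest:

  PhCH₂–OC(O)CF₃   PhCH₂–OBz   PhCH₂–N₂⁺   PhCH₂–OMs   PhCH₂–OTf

Identical carbon frameworks mean the comparison reduces to leaving-group quality.
Leaving-group ability tracks the stability of the departed species; conjugate-acid pKₐ is the usual yardstick (lower pKₐ → better LG).
PhCH₂–N₂⁺ loses N₂: no meaningful conjugate acid; N₂ departs as an exceptionally stable neutral molecule
PhCH₂–OTf loses OTf⁻: pKₐ(CF₃SO₃H (triflic acid)) ≈ -14
PhCH₂–OMs loses OMs⁻: pKₐ(CH₃SO₃H (MsOH)) ≈ -1.9
PhCH₂–OC(O)CF₃ loses CF₃COO⁻: pKₐ(CF₃COOH) ≈ 0.2
PhCH₂–OBz loses PhCOO⁻: pKₐ(C₆H₅COOH) ≈ 4.2

PhCH₂–N₂⁺ > PhCH₂–OTf > PhCH₂–OMs > PhCH₂–OC(O)CF₃ > PhCH₂–OBz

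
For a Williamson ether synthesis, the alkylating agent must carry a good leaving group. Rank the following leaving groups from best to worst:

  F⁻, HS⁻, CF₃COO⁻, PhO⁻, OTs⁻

OTs⁻ > CF₃COO⁻ > F⁻ > HS⁻ > PhO⁻

Rank by basicity of the departing species: weakest base leaves most easily.
OTs⁻: pKₐ(p-CH₃C₆H₄SO₃H (TsOH)) ≈ -2.8
CF₃COO⁻: pKₐ(CF₃COOH) ≈ 0.2
F⁻: pKₐ(HF) ≈ 3.2
HS⁻: pKₐ(H₂S) ≈ 7
PhO⁻: pKₐ(C₆H₅OH (phenol)) ≈ 10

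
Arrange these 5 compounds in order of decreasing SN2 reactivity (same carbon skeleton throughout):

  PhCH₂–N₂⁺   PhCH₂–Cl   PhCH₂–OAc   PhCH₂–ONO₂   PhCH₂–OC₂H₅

PhCH₂–N₂⁺ > PhCH₂–Cl > PhCH₂–ONO₂ > PhCH₂–OAc > PhCH₂–OC₂H₅

Same R in every case — rank the leaving groups.
Leaving-group ability tracks the stability of the departed species; conjugate-acid pKₐ is the usual yardstick (lower pKₐ → better LG).
PhCH₂–N₂⁺ loses N₂: no meaningful conjugate acid; N₂ departs as an exceptionally stable neutral molecule
PhCH₂–Cl loses Cl⁻: pKₐ(HCl) ≈ -7
PhCH₂–ONO₂ loses NO₃⁻: pKₐ(HNO₃) ≈ -1.3
PhCH₂–OAc loses AcO⁻: pKₐ(CH₃COOH) ≈ 4.8
PhCH₂–OC₂H₅ loses CH₃CH₂O⁻: pKₐ(CH₃CH₂OH) ≈ 16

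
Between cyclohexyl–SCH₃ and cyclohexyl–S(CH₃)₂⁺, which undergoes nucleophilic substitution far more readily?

From cyclohexyl–SCH₃ the departing group would be RS⁻ (pKₐ(RSH (a thiol)) ≈ 10.5). Moderately basic; rarely leaves without activation.
From cyclohexyl–S(CH₃)₂⁺ the leaving group is SR'₂ (pKₐ(R'₂SH⁺) ≈ -7). Neutral; leaves from a sulfonium salt (R–SR'₂⁺).
(In practice cyclohexyl–S(CH₃)₂⁺ is made from cyclohexyl–SCH₃ by S-methylation with CH₃I, allowing neutral dimethyl sulfide, rather than methanethiolate, to depart.)

cyclohexyl–S(CH₃)₂⁺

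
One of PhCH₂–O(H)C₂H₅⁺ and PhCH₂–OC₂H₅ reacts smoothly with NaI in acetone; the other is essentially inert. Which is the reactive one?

PhCH₂–O(H)C₂H₅⁺

From PhCH₂–OC₂H₅ the departing group would be CH₃CH₂O⁻ (pKₐ(CH₃CH₂OH) ≈ 16). Strong base; alkoxides do not leave unassisted.
From PhCH₂–O(H)C₂H₅⁺ the leaving group is R'OH (pKₐ(R'OH₂⁺) ≈ -2.4). Neutral; leaves from a protonated ether (an oxonium ion, R–O(H)R'⁺).
(In practice PhCH₂–O(H)C₂H₅⁺ is made from PhCH₂–OC₂H₅ by protonation with concentrated HBr, allowing neutral ethanol, rather than ethoxide, to depart.)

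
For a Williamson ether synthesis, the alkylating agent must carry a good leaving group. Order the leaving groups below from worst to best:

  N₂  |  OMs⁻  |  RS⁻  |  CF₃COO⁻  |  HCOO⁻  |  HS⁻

RS⁻ < HS⁻ < HCOO⁻ < CF₃COO⁻ < OMs⁻ < N₂

N₂: no meaningful conjugate acid; N₂ departs as an exceptionally stable neutral molecule
OMs⁻: pKₐ(CH₃SO₃H (MsOH)) ≈ -1.9
CF₃COO⁻: pKₐ(CF₃COOH) ≈ 0.2
HCOO⁻: pKₐ(HCOOH) ≈ 3.8
HS⁻: pKₐ(H₂S) ≈ 7
RS⁻: pKₐ(RSH (a thiol)) ≈ 10.5
The question asks for worst first, so the sequence is read in increasing leaving-group ability.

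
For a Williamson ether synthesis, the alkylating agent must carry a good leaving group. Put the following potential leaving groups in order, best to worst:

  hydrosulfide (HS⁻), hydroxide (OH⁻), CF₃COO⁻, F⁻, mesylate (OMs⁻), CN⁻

mesylate (OMs⁻) > CF₃COO⁻ > F⁻ > hydrosulfide (HS⁻) > CN⁻ > hydroxide (OH⁻)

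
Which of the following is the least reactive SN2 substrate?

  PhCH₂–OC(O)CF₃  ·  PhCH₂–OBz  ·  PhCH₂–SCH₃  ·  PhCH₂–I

PhCH₂–SCH₃

With the same alkyl group throughout, only the leaving group differentiates the rates.
Leaving-group ability tracks the stability of the departed species; conjugate-acid pKₐ is the usual yardstick (lower pKₐ → better LG).
PhCH₂–I loses I⁻: pKₐ(HI) ≈ -10
PhCH₂–OC(O)CF₃ loses CF₃COO⁻: pKₐ(CF₃COOH) ≈ 0.2
PhCH₂–OBz loses PhCOO⁻: pKₐ(C₆H₅COOH) ≈ 4.2
PhCH₂–SCH₃ loses RS⁻: pKₐ(RSH (a thiol)) ≈ 10.5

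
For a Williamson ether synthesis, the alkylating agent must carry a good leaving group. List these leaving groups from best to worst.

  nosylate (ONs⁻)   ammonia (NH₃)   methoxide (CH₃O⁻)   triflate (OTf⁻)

triflate (OTf⁻) > nosylate (ONs⁻) > ammonia (NH₃) > methoxide (CH₃O⁻)

Rank by basicity of the departing species: weakest base leaves most easily.
triflate (OTf⁻): pKₐ(CF₃SO₃H (triflic acid)) ≈ -14
nosylate (ONs⁻): pKₐ(p-O₂NC₆H₄SO₃H) ≈ -3.5 — p-nitro group further stabilises the sulfonate
ammonia (NH₃): pKₐ(NH₄⁺) ≈ 9.2 — neutral but moderately basic; leaves from R–NH₃⁺
methoxide (CH₃O⁻): pKₐ(CH₃OH) ≈ 15.5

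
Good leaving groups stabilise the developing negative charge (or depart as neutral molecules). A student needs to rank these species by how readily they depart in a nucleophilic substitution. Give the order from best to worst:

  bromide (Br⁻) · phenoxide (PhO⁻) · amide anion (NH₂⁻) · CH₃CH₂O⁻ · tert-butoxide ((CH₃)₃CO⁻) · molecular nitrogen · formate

molecular nitrogen > bromide (Br⁻) > formate > phenoxide (PhO⁻) > CH₃CH₂O⁻ > tert-butoxide ((CH₃)₃CO⁻) > amide anion (NH₂⁻)

The more stable X⁻ (or X) is on its own — i.e. the weaker a base it is — the better a leaving group it makes.
molecular nitrogen: no meaningful conjugate acid; N₂ departs as an exceptionally stable neutral molecule
bromide (Br⁻): pKₐ(HBr) ≈ -9 — weak base; good leaving group
formate: pKₐ(HCOOH) ≈ 3.8 — resonance-stabilised carboxylate
phenoxide (PhO⁻): pKₐ(C₆H₅OH (phenol)) ≈ 10 — resonance into the ring helps, but still a poor LG
CH₃CH₂O⁻: pKₐ(CH₃CH₂OH) ≈ 16 — strong base; alkoxides do not leave unassisted
tert-butoxide ((CH₃)₃CO⁻): pKₐ(t-BuOH) ≈ 18 — bulky, strongly basic alkoxide
amide anion (NH₂⁻): pKₐ(NH₃) ≈ 38 — extremely strong base; never a leaving group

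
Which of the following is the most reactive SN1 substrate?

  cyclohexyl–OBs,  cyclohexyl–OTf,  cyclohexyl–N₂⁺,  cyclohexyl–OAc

cyclohexyl–N₂⁺

Same R in every case — rank the leaving groups.
Leaving-group ability tracks the stability of the departed species; conjugate-acid pKₐ is the usual yardstick (lower pKₐ → better LG).
cyclohexyl–N₂⁺ loses N₂: no meaningful conjugate acid; N₂ departs as an exceptionally stable neutral molecule
cyclohexyl–OTf loses OTf⁻: pKₐ(CF₃SO₃H (triflic acid)) ≈ -14
cyclohexyl–OBs loses OBs⁻: pKₐ(p-BrC₆H₄SO₃H) ≈ -2.8
cyclohexyl–OAc loses AcO⁻: pKₐ(CH₃COOH) ≈ 4.8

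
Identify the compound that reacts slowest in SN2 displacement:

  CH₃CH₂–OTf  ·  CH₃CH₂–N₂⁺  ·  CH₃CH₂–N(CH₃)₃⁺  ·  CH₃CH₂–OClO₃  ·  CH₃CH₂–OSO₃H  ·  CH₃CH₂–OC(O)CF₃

CH₃CH₂–N(CH₃)₃⁺

Identical carbon frameworks mean the comparison reduces to leaving-group quality.
A good leaving group is a weak base: the lower the pKₐ of its conjugate acid, the more readily it departs.
CH₃CH₂–N₂⁺ loses N₂: no meaningful conjugate acid; N₂ departs as an exceptionally stable neutral molecule
CH₃CH₂–OTf loses OTf⁻: pKₐ(CF₃SO₃H (triflic acid)) ≈ -14
CH₃CH₂–OClO₃ loses ClO₄⁻: pKₐ(HClO₄) ≈ -10
CH₃CH₂–OSO₃H loses HSO₄⁻: pKₐ(H₂SO₄) ≈ -3
CH₃CH₂–OC(O)CF₃ loses CF₃COO⁻: pKₐ(CF₃COOH) ≈ 0.2
CH₃CH₂–N(CH₃)₃⁺ loses NR'₃: pKₐ(R'₃NH⁺) ≈ 10.7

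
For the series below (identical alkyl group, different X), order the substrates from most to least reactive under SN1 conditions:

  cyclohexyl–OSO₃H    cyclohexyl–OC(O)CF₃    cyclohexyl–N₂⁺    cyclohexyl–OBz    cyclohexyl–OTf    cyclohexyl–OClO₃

The skeletons are identical, so relative rate is governed entirely by leaving-group ability.
Rank by basicity of the departing species: weakest base leaves most easily.
cyclohexyl–N₂⁺ loses N₂: no meaningful conjugate acid; N₂ departs as an exceptionally stable neutral molecule
cyclohexyl–OTf loses OTf⁻: pKₐ(CF₃SO₃H (triflic acid)) ≈ -14
cyclohexyl–OClO₃ loses ClO₄⁻: pKₐ(HClO₄) ≈ -10
cyclohexyl–OSO₃H loses HSO₄⁻: pKₐ(H₂SO₄) ≈ -3
cyclohexyl–OC(O)CF₃ loses CF₃COO⁻: pKₐ(CF₃COOH) ≈ 0.2
cyclohexyl–OBz loses PhCOO⁻: pKₐ(C₆H₅COOH) ≈ 4.2

cyclohexyl–N₂⁺ > cyclohexyl–OTf > cyclohexyl–OClO₃ > cyclohexyl–OSO₃H > cyclohexyl–OC(O)CF₃ > cyclohexyl–OBz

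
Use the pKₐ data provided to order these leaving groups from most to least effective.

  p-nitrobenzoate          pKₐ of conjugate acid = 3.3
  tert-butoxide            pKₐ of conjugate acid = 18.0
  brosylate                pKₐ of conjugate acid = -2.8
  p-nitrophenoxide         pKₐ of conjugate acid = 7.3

brosylate > p-nitrobenzoate > p-nitrophenoxide > tert-butoxide

Lower conjugate-acid pKₐ ⇒ weaker base ⇒ better leaving group.
Sorting by the given values: brosylate (-2.8), p-nitrobenzoate (3.3), p-nitrophenoxide (7.3), tert-butoxide (18.0).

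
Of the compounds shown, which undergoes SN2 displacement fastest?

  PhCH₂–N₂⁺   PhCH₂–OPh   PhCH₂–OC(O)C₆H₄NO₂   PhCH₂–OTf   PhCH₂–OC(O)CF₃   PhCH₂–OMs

Same R in every case — rank the leaving groups.
The more stable X⁻ (or X) is on its own — i.e. the weaker a base it is — the better a leaving group it makes.
PhCH₂–N₂⁺ loses N₂: no meaningful conjugate acid; N₂ departs as an exceptionally stable neutral molecule
PhCH₂–OTf loses OTf⁻: pKₐ(CF₃SO₃H (triflic acid)) ≈ -14
PhCH₂–OMs loses OMs⁻: pKₐ(CH₃SO₃H (MsOH)) ≈ -1.9
PhCH₂–OC(O)CF₃ loses CF₃COO⁻: pKₐ(CF₃COOH) ≈ 0.2
PhCH₂–OC(O)C₆H₄NO₂ loses p-O₂N–C₆H₄–COO⁻: pKₐ(p-nitrobenzoic acid) ≈ 3.4
PhCH₂–OPh loses PhO⁻: pKₐ(C₆H₅OH (phenol)) ≈ 10

PhCH₂–N₂⁺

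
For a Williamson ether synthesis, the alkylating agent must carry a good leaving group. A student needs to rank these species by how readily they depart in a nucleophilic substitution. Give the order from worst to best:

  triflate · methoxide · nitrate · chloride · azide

methoxide < azide < nitrate < chloride < triflate

triflate: pKₐ(CF₃SO₃H (triflic acid)) ≈ -14
chloride: pKₐ(HCl) ≈ -7
nitrate: pKₐ(HNO₃) ≈ -1.3
azide: pKₐ(HN₃) ≈ 4.7 — linear, resonance-stabilised
methoxide: pKₐ(CH₃OH) ≈ 15.5 — strong base; alkoxides do not leave unassisted
Reversing gives the worst-to-best order requested.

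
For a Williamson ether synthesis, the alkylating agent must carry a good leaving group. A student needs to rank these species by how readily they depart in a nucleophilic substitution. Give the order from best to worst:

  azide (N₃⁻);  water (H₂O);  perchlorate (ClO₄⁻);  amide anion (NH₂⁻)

perchlorate (ClO₄⁻) > water (H₂O) > azide (N₃⁻) > amide anion (NH₂⁻)

Leaving-group ability tracks the stability of the departed species; conjugate-acid pKₐ is the usual yardstick (lower pKₐ → better LG).
perchlorate (ClO₄⁻): pKₐ(HClO₄) ≈ -10
water (H₂O): pKₐ(H₃O⁺) ≈ -1.7 — neutral; leaves from a protonated alcohol (R–OH₂⁺)
azide (N₃⁻): pKₐ(HN₃) ≈ 4.7
amide anion (NH₂⁻): pKₐ(NH₃) ≈ 38 — extremely strong base; never a leaving group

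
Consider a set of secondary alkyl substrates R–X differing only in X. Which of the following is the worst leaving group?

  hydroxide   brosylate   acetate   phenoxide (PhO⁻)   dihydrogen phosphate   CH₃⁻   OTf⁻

The more stable X⁻ (or X) is on its own — i.e. the weaker a base it is — the better a leaving group it makes.
OTf⁻: pKₐ(CF₃SO₃H (triflic acid)) ≈ -14
brosylate: pKₐ(p-BrC₆H₄SO₃H) ≈ -2.8
dihydrogen phosphate: pKₐ(H₃PO₄) ≈ 2.1
acetate: pKₐ(CH₃COOH) ≈ 4.8
phenoxide (PhO⁻): pKₐ(C₆H₅OH (phenol)) ≈ 10
hydroxide: pKₐ(H₂O) ≈ 15.7
CH₃⁻: pKₐ(CH₄) ≈ 48

CH₃⁻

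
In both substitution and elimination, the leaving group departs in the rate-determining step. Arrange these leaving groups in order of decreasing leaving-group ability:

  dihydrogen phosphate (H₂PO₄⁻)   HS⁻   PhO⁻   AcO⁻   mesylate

mesylate: pKₐ(CH₃SO₃H (MsOH)) ≈ -1.9
dihydrogen phosphate (H₂PO₄⁻): pKₐ(H₃PO₄) ≈ 2.1 — moderate base; biological leaving group after further activation
AcO⁻: pKₐ(CH₃COOH) ≈ 4.8 — resonance-stabilised but still a weak base
HS⁻: pKₐ(H₂S) ≈ 7
PhO⁻: pKₐ(C₆H₅OH (phenol)) ≈ 10

mesylate > dihydrogen phosphate (H₂PO₄⁻) > AcO⁻ > HS⁻ > PhO⁻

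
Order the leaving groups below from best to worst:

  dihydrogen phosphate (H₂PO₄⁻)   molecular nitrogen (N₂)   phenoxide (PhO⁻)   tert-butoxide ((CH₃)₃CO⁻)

molecular nitrogen (N₂) > dihydrogen phosphate (H₂PO₄⁻) > phenoxide (PhO⁻) > tert-butoxide ((CH₃)₃CO⁻)

Rank by basicity of the departing species: weakest base leaves most easily.
molecular nitrogen (N₂): no meaningful conjugate acid; N₂ departs as an exceptionally stable neutral molecule
dihydrogen phosphate (H₂PO₄⁻): pKₐ(H₃PO₄) ≈ 2.1
phenoxide (PhO⁻): pKₐ(C₆H₅OH (phenol)) ≈ 10 — resonance into the ring helps, but still a poor LG
tert-butoxide ((CH₃)₃CO⁻): pKₐ(t-BuOH) ≈ 18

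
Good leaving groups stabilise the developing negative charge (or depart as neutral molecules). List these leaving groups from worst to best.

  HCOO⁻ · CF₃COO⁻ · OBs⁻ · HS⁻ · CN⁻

CN⁻ < HS⁻ < HCOO⁻ < CF₃COO⁻ < OBs⁻

A good leaving group is a weak base: the lower the pKₐ of its conjugate acid, the more readily it departs.
OBs⁻: pKₐ(p-BrC₆H₄SO₃H) ≈ -2.8
CF₃COO⁻: pKₐ(CF₃COOH) ≈ 0.2 — strongly electron-withdrawing CF₃ stabilises the carboxylate
HCOO⁻: pKₐ(HCOOH) ≈ 3.8 — resonance-stabilised carboxylate
HS⁻: pKₐ(H₂S) ≈ 7
CN⁻: pKₐ(HCN) ≈ 9.2
Reversing gives the worst-to-best order requested.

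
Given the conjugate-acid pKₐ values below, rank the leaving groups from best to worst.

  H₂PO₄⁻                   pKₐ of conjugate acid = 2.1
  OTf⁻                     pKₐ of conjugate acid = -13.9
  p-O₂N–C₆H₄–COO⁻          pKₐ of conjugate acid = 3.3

OTf⁻ > H₂PO₄⁻ > p-O₂N–C₆H₄–COO⁻

Lower conjugate-acid pKₐ ⇒ weaker base ⇒ better leaving group.
Sorting by the given values: OTf⁻ (-13.9), H₂PO₄⁻ (2.1), p-O₂N–C₆H₄–COO⁻ (3.3).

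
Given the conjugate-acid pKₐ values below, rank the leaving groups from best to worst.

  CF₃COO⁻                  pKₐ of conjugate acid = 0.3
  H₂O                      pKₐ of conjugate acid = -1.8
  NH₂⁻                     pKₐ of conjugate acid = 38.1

H₂O > CF₃COO⁻ > NH₂⁻

Lower conjugate-acid pKₐ ⇒ weaker base ⇒ better leaving group.
Sorting by the given values: H₂O (-1.8), CF₃COO⁻ (0.3), NH₂⁻ (38.1).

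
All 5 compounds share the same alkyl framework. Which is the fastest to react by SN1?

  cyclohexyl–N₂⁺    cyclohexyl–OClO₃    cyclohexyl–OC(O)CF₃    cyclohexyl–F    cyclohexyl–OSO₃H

cyclohexyl–N₂⁺

Identical carbon frameworks mean the comparison reduces to leaving-group quality.
Leaving-group ability tracks the stability of the departed species; conjugate-acid pKₐ is the usual yardstick (lower pKₐ → better LG).
cyclohexyl–N₂⁺ loses N₂: no meaningful conjugate acid; N₂ departs as an exceptionally stable neutral molecule
cyclohexyl–OClO₃ loses ClO₄⁻: pKₐ(HClO₄) ≈ -10
cyclohexyl–OSO₃H loses HSO₄⁻: pKₐ(H₂SO₄) ≈ -3
cyclohexyl–OC(O)CF₃ loses CF₃COO⁻: pKₐ(CF₃COOH) ≈ 0.2
cyclohexyl–F loses F⁻: pKₐ(HF) ≈ 3.2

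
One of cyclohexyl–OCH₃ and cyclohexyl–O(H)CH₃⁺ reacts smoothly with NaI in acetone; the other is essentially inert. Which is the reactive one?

From cyclohexyl–OCH₃ the departing group would be CH₃O⁻ (pKₐ(CH₃OH) ≈ 15.5). Strong base; alkoxides do not leave unassisted.
From cyclohexyl–O(H)CH₃⁺ the leaving group is R'OH (pKₐ(R'OH₂⁺) ≈ -2.4). Neutral; leaves from a protonated ether (an oxonium ion, R–O(H)R'⁺).
(In practice cyclohexyl–O(H)CH₃⁺ is made from cyclohexyl–OCH₃ by protonation with concentrated HI, allowing neutral methanol, rather than methoxide, to depart.)

cyclohexyl–O(H)CH₃⁺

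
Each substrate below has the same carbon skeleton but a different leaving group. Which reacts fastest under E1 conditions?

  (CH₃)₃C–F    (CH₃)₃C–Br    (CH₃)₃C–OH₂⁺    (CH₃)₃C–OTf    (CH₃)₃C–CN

(CH₃)₃C–OTf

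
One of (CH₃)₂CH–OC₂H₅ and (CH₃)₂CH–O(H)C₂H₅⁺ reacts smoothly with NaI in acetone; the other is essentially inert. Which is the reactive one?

From (CH₃)₂CH–OC₂H₅ the departing group would be CH₃CH₂O⁻ (pKₐ(CH₃CH₂OH) ≈ 16). Strong base; alkoxides do not leave unassisted.
From (CH₃)₂CH–O(H)C₂H₅⁺ the leaving group is R'OH (pKₐ(R'OH₂⁺) ≈ -2.4). Neutral; leaves from a protonated ether (an oxonium ion, R–O(H)R'⁺).
(In practice (CH₃)₂CH–O(H)C₂H₅⁺ is made from (CH₃)₂CH–OC₂H₅ by protonation with concentrated HBr, allowing neutral ethanol, rather than ethoxide, to depart.)

(CH₃)₂CH–O(H)C₂H₅⁺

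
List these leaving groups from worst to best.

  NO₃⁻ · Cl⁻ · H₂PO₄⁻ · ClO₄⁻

H₂PO₄⁻ < NO₃⁻ < Cl⁻ < ClO₄⁻

ClO₄⁻: pKₐ(HClO₄) ≈ -10 — extremely weak base; rarely used for safety reasons
Cl⁻: pKₐ(HCl) ≈ -7 — moderately weak base
NO₃⁻: pKₐ(HNO₃) ≈ -1.3
H₂PO₄⁻: pKₐ(H₃PO₄) ≈ 2.1
Reversing gives the worst-to-best order requested.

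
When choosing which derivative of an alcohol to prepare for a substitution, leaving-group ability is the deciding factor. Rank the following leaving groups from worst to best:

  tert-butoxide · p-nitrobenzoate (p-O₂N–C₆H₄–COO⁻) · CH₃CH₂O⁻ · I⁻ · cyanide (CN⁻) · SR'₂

tert-butoxide < CH₃CH₂O⁻ < cyanide (CN⁻) < p-nitrobenzoate (p-O₂N–C₆H₄–COO⁻) < SR'₂ < I⁻

The more stable X⁻ (or X) is on its own — i.e. the weaker a base it is — the better a leaving group it makes.
I⁻: pKₐ(HI) ≈ -10
SR'₂: pKₐ(R'₂SH⁺) ≈ -7
p-nitrobenzoate (p-O₂N–C₆H₄–COO⁻): pKₐ(p-nitrobenzoic acid) ≈ 3.4
cyanide (CN⁻): pKₐ(HCN) ≈ 9.2
CH₃CH₂O⁻: pKₐ(CH₃CH₂OH) ≈ 16
tert-butoxide: pKₐ(t-BuOH) ≈ 18
Listed from poorest to best leaving group as asked.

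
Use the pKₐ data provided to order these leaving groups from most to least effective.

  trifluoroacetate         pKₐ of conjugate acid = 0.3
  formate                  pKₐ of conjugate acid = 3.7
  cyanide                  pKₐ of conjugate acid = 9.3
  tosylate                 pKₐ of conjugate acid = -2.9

Lower conjugate-acid pKₐ ⇒ weaker base ⇒ better leaving group.
Sorting by the given values: tosylate (-2.9), trifluoroacetate (0.3), formate (3.7), cyanide (9.3).

tosylate > trifluoroacetate > formate > cyanide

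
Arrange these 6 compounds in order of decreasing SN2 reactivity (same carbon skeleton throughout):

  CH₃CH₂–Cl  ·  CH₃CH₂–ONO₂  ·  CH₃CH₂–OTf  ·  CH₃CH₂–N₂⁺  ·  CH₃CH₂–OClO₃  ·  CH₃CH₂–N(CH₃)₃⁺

CH₃CH₂–N₂⁺ > CH₃CH₂–OTf > CH₃CH₂–OClO₃ > CH₃CH₂–Cl > CH₃CH₂–ONO₂ > CH₃CH₂–N(CH₃)₃⁺

Identical carbon frameworks mean the comparison reduces to leaving-group quality.
Leaving-group ability tracks the stability of the departed species; conjugate-acid pKₐ is the usual yardstick (lower pKₐ → better LG).
CH₃CH₂–N₂⁺ loses N₂: no meaningful conjugate acid; N₂ departs as an exceptionally stable neutral molecule
CH₃CH₂–OTf loses OTf⁻: pKₐ(CF₃SO₃H (triflic acid)) ≈ -14
CH₃CH₂–OClO₃ loses ClO₄⁻: pKₐ(HClO₄) ≈ -10
CH₃CH₂–Cl loses Cl⁻: pKₐ(HCl) ≈ -7
CH₃CH₂–ONO₂ loses NO₃⁻: pKₐ(HNO₃) ≈ -1.3
CH₃CH₂–N(CH₃)₃⁺ loses NR'₃: pKₐ(R'₃NH⁺) ≈ 10.7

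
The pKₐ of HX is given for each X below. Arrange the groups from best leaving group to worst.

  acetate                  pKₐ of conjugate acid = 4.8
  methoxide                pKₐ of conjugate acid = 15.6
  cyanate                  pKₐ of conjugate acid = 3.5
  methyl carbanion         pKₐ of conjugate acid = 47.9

Lower conjugate-acid pKₐ ⇒ weaker base ⇒ better leaving group.
Sorting by the given values: cyanate (3.5), acetate (4.8), methoxide (15.6), methyl carbanion (47.9).

cyanate > acetate > methoxide > methyl carbanion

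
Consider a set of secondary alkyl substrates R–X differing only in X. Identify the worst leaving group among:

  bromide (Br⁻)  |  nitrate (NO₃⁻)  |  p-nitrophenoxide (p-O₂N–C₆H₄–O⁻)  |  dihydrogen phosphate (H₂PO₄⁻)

bromide (Br⁻): pKₐ(HBr) ≈ -9
nitrate (NO₃⁻): pKₐ(HNO₃) ≈ -1.3
dihydrogen phosphate (H₂PO₄⁻): pKₐ(H₃PO₄) ≈ 2.1
p-nitrophenoxide (p-O₂N–C₆H₄–O⁻): pKₐ(p-nitrophenol) ≈ 7.2

p-nitrophenoxide (p-O₂N–C₆H₄–O⁻)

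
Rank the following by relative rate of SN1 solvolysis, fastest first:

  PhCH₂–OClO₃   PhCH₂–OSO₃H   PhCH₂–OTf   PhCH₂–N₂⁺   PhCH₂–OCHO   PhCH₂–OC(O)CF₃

PhCH₂–N₂⁺ > PhCH₂–OTf > PhCH₂–OClO₃ > PhCH₂–OSO₃H > PhCH₂–OC(O)CF₃ > PhCH₂–OCHO

The skeletons are identical, so relative rate is governed entirely by leaving-group ability.
A good leaving group is a weak base: the lower the pKₐ of its conjugate acid, the more readily it departs.
PhCH₂–N₂⁺ loses N₂: no meaningful conjugate acid; N₂ departs as an exceptionally stable neutral molecule
PhCH₂–OTf loses OTf⁻: pKₐ(CF₃SO₃H (triflic acid)) ≈ -14
PhCH₂–OClO₃ loses ClO₄⁻: pKₐ(HClO₄) ≈ -10
PhCH₂–OSO₃H loses HSO₄⁻: pKₐ(H₂SO₄) ≈ -3
PhCH₂–OC(O)CF₃ loses CF₃COO⁻: pKₐ(CF₃COOH) ≈ 0.2
PhCH₂–OCHO loses HCOO⁻: pKₐ(HCOOH) ≈ 3.8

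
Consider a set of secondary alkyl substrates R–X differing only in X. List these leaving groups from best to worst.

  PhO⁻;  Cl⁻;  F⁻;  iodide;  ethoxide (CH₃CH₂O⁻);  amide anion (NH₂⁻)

The more stable X⁻ (or X) is on its own — i.e. the weaker a base it is — the better a leaving group it makes.
iodide: pKₐ(HI) ≈ -10 — large, highly polarisable; very weak base
Cl⁻: pKₐ(HCl) ≈ -7 — moderately weak base
F⁻: pKₐ(HF) ≈ 3.2
PhO⁻: pKₐ(C₆H₅OH (phenol)) ≈ 10 — resonance into the ring helps, but still a poor LG
ethoxide (CH₃CH₂O⁻): pKₐ(CH₃CH₂OH) ≈ 16 — strong base; alkoxides do not leave unassisted
amide anion (NH₂⁻): pKₐ(NH₃) ≈ 38

iodide > Cl⁻ > F⁻ > PhO⁻ > ethoxide (CH₃CH₂O⁻) > amide anion (NH₂⁻)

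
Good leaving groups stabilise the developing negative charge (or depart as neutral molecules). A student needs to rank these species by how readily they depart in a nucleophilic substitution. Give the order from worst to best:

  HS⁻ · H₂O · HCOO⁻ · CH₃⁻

CH₃⁻ < HS⁻ < HCOO⁻ < H₂O

The more stable X⁻ (or X) is on its own — i.e. the weaker a base it is — the better a leaving group it makes.
H₂O: pKₐ(H₃O⁺) ≈ -1.7 — neutral; leaves from a protonated alcohol (R–OH₂⁺)
HCOO⁻: pKₐ(HCOOH) ≈ 3.8 — resonance-stabilised carboxylate
HS⁻: pKₐ(H₂S) ≈ 7 — larger and more polarisable than the oxygen analogue
CH₃⁻: pKₐ(CH₄) ≈ 48 — unstabilised carbanion; the worst conceivable leaving group
Reversing gives the worst-to-best order requested.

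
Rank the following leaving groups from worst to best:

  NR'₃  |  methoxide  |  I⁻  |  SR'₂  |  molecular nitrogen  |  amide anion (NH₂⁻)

Rank by basicity of the departing species: weakest base leaves most easily.
molecular nitrogen: no meaningful conjugate acid; N₂ departs as an exceptionally stable neutral molecule
I⁻: pKₐ(HI) ≈ -10
SR'₂: pKₐ(R'₂SH⁺) ≈ -7
NR'₃: pKₐ(R'₃NH⁺) ≈ 10.7
methoxide: pKₐ(CH₃OH) ≈ 15.5
amide anion (NH₂⁻): pKₐ(NH₃) ≈ 38
Listed from poorest to best leaving group as asked.

amide anion (NH₂⁻) < methoxide < NR'₃ < SR'₂ < I⁻ < molecular nitrogen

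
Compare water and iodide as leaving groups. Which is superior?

iodide

iodide is the better leaving group.
pKₐ(HI) ≈ -10 versus pKₐ(H₃O⁺) ≈ -1.7: iodide is the much weaker base.
Large, highly polarisable; very weak base.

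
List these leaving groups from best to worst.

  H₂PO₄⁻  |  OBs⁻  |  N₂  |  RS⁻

N₂ > OBs⁻ > H₂PO₄⁻ > RS⁻

The more stable X⁻ (or X) is on its own — i.e. the weaker a base it is — the better a leaving group it makes.
N₂: no meaningful conjugate acid; N₂ departs as an exceptionally stable neutral molecule
OBs⁻: pKₐ(p-BrC₆H₄SO₃H) ≈ -2.8 — arenesulfonate with a p-bromo substituent
H₂PO₄⁻: pKₐ(H₃PO₄) ≈ 2.1 — moderate base; biological leaving group after further activation
RS⁻: pKₐ(RSH (a thiol)) ≈ 10.5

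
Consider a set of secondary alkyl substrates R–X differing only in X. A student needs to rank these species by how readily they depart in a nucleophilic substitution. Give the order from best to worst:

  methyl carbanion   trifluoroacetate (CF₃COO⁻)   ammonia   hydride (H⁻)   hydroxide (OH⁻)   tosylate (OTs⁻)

tosylate (OTs⁻): pKₐ(p-CH₃C₆H₄SO₃H (TsOH)) ≈ -2.8
trifluoroacetate (CF₃COO⁻): pKₐ(CF₃COOH) ≈ 0.2
ammonia: pKₐ(NH₄⁺) ≈ 9.2
hydroxide (OH⁻): pKₐ(H₂O) ≈ 15.7
hydride (H⁻): pKₐ(H₂) ≈ 36
methyl carbanion: pKₐ(CH₄) ≈ 48

tosylate (OTs⁻) > trifluoroacetate (CF₃COO⁻) > ammonia > hydroxide (OH⁻) > hydride (H⁻) > methyl carbanion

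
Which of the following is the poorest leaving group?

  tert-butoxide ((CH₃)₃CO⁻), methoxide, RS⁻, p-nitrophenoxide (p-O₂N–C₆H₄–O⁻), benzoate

tert-butoxide ((CH₃)₃CO⁻)

Leaving-group ability tracks the stability of the departed species; conjugate-acid pKₐ is the usual yardstick (lower pKₐ → better LG).
benzoate: pKₐ(C₆H₅COOH) ≈ 4.2
p-nitrophenoxide (p-O₂N–C₆H₄–O⁻): pKₐ(p-nitrophenol) ≈ 7.2
RS⁻: pKₐ(RSH (a thiol)) ≈ 10.5
methoxide: pKₐ(CH₃OH) ≈ 15.5
tert-butoxide ((CH₃)₃CO⁻): pKₐ(t-BuOH) ≈ 18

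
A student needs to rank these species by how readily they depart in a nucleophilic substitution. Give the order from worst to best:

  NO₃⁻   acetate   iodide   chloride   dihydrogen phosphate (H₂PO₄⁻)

acetate < dihydrogen phosphate (H₂PO₄⁻) < NO₃⁻ < chloride < iodide

Rank by basicity of the departing species: weakest base leaves most easily.
iodide: pKₐ(HI) ≈ -10 — large, highly polarisable; very weak base
chloride: pKₐ(HCl) ≈ -7
NO₃⁻: pKₐ(HNO₃) ≈ -1.3
dihydrogen phosphate (H₂PO₄⁻): pKₐ(H₃PO₄) ≈ 2.1
acetate: pKₐ(CH₃COOH) ≈ 4.8 — resonance-stabilised but still a weak base
The question asks for worst first, so the sequence is read in increasing leaving-group ability.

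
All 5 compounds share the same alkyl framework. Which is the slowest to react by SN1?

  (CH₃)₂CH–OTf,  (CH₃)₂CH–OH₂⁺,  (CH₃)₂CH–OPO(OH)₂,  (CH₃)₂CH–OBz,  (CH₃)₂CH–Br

(CH₃)₂CH–OBz

The skeletons are identical, so relative rate is governed entirely by leaving-group ability.
Leaving-group ability tracks the stability of the departed species; conjugate-acid pKₐ is the usual yardstick (lower pKₐ → better LG).
(CH₃)₂CH–OTf loses OTf⁻: pKₐ(CF₃SO₃H (triflic acid)) ≈ -14
(CH₃)₂CH–Br loses Br⁻: pKₐ(HBr) ≈ -9
(CH₃)₂CH–OH₂⁺ loses H₂O: pKₐ(H₃O⁺) ≈ -1.7
(CH₃)₂CH–OPO(OH)₂ loses H₂PO₄⁻: pKₐ(H₃PO₄) ≈ 2.1
(CH₃)₂CH–OBz loses PhCOO⁻: pKₐ(C₆H₅COOH) ≈ 4.2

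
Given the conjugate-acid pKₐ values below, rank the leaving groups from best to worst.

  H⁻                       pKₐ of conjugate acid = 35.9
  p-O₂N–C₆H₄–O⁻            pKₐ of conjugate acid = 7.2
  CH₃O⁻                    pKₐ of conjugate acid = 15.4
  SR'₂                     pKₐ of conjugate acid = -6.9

Lower conjugate-acid pKₐ ⇒ weaker base ⇒ better leaving group.
Sorting by the given values: SR'₂ (-6.9), p-O₂N–C₆H₄–O⁻ (7.2), CH₃O⁻ (15.4), H⁻ (35.9).

SR'₂ > p-O₂N–C₆H₄–O⁻ > CH₃O⁻ > H⁻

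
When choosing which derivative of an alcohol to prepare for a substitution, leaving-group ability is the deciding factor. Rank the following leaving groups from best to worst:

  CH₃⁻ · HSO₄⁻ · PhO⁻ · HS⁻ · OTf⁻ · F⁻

Rank by basicity of the departing species: weakest base leaves most easily.
OTf⁻: pKₐ(CF₃SO₃H (triflic acid)) ≈ -14
HSO₄⁻: pKₐ(H₂SO₄) ≈ -3
F⁻: pKₐ(HF) ≈ 3.2
HS⁻: pKₐ(H₂S) ≈ 7 — larger and more polarisable than the oxygen analogue
PhO⁻: pKₐ(C₆H₅OH (phenol)) ≈ 10 — resonance into the ring helps, but still a poor LG
CH₃⁻: pKₐ(CH₄) ≈ 48 — unstabilised carbanion; the worst conceivable leaving group

OTf⁻ > HSO₄⁻ > F⁻ > HS⁻ > PhO⁻ > CH₃⁻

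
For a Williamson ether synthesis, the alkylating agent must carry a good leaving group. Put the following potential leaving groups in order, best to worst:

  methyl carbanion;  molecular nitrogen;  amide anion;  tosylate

molecular nitrogen > tosylate > amide anion > methyl carbanion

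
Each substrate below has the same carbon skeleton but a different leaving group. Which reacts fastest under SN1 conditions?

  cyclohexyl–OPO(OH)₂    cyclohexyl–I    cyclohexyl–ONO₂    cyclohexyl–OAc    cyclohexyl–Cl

Same R in every case — rank the leaving groups.
The more stable X⁻ (or X) is on its own — i.e. the weaker a base it is — the better a leaving group it makes.
cyclohexyl–I loses I⁻: pKₐ(HI) ≈ -10
cyclohexyl–Cl loses Cl⁻: pKₐ(HCl) ≈ -7
cyclohexyl–ONO₂ loses NO₃⁻: pKₐ(HNO₃) ≈ -1.3
cyclohexyl–OPO(OH)₂ loses H₂PO₄⁻: pKₐ(H₃PO₄) ≈ 2.1
cyclohexyl–OAc loses AcO⁻: pKₐ(CH₃COOH) ≈ 4.8

cyclohexyl–I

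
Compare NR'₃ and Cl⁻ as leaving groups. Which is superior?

Cl⁻ is the better leaving group.
pKₐ(HCl) ≈ -7 versus pKₐ(R'₃NH⁺) ≈ 10.7: Cl⁻ is the much weaker base.
Moderately weak base.

Cl⁻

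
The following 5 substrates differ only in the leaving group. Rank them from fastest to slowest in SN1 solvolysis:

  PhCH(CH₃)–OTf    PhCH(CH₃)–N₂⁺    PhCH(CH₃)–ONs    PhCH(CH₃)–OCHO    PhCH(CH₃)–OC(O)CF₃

Identical carbon frameworks mean the comparison reduces to leaving-group quality.
A good leaving group is a weak base: the lower the pKₐ of its conjugate acid, the more readily it departs.
PhCH(CH₃)–N₂⁺ loses N₂: no meaningful conjugate acid; N₂ departs as an exceptionally stable neutral molecule
PhCH(CH₃)–OTf loses OTf⁻: pKₐ(CF₃SO₃H (triflic acid)) ≈ -14
PhCH(CH₃)–ONs loses ONs⁻: pKₐ(p-O₂NC₆H₄SO₃H) ≈ -3.5
PhCH(CH₃)–OC(O)CF₃ loses CF₃COO⁻: pKₐ(CF₃COOH) ≈ 0.2
PhCH(CH₃)–OCHO loses HCOO⁻: pKₐ(HCOOH) ≈ 3.8

PhCH(CH₃)–N₂⁺ > PhCH(CH₃)–OTf > PhCH(CH₃)–ONs > PhCH(CH₃)–OC(O)CF₃ > PhCH(CH₃)–OCHO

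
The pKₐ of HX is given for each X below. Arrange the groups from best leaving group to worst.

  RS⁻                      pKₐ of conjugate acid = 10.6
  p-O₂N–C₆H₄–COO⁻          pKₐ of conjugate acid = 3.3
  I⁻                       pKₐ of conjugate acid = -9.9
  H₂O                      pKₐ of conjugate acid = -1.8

I⁻ > H₂O > p-O₂N–C₆H₄–COO⁻ > RS⁻

Lower conjugate-acid pKₐ ⇒ weaker base ⇒ better leaving group.
Sorting by the given values: I⁻ (-9.9), H₂O (-1.8), p-O₂N–C₆H₄–COO⁻ (3.3), RS⁻ (10.6).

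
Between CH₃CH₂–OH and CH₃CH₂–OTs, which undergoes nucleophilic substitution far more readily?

CH₃CH₂–OTs

From CH₃CH₂–OH the departing group would be OH⁻ (pKₐ(H₂O) ≈ 15.7). Strong base; essentially never leaves without prior activation.
From CH₃CH₂–OTs the leaving group is OTs⁻ (pKₐ(p-CH₃C₆H₄SO₃H (TsOH)) ≈ -2.8). Resonance-delocalised arenesulfonate.
(In practice CH₃CH₂–OTs is made from CH₃CH₂–OH by treatment with TsCl / pyridine, converting the hydroxyl into a tosylate.)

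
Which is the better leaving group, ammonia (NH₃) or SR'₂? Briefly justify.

SR'₂

SR'₂ is the better leaving group.
pKₐ(R'₂SH⁺) ≈ -7 versus pKₐ(NH₄⁺) ≈ 9.2: SR'₂ is the much weaker base.
Neutral; leaves from a sulfonium salt (R–SR'₂⁺).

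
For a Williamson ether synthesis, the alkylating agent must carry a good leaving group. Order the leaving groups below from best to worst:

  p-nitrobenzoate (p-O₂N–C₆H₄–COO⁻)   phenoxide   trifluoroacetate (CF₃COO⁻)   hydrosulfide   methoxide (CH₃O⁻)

trifluoroacetate (CF₃COO⁻) > p-nitrobenzoate (p-O₂N–C₆H₄–COO⁻) > hydrosulfide > phenoxide > methoxide (CH₃O⁻)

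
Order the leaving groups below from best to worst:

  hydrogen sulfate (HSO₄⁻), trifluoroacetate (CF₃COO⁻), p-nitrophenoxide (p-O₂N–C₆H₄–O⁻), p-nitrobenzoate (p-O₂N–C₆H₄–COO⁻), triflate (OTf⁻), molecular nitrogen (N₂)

molecular nitrogen (N₂): no meaningful conjugate acid; N₂ departs as an exceptionally stable neutral molecule
triflate (OTf⁻): pKₐ(CF₃SO₃H (triflic acid)) ≈ -14
hydrogen sulfate (HSO₄⁻): pKₐ(H₂SO₄) ≈ -3
trifluoroacetate (CF₃COO⁻): pKₐ(CF₃COOH) ≈ 0.2 — strongly electron-withdrawing CF₃ stabilises the carboxylate
p-nitrobenzoate (p-O₂N–C₆H₄–COO⁻): pKₐ(p-nitrobenzoic acid) ≈ 3.4 — electron-withdrawing nitro group stabilises the carboxylate
p-nitrophenoxide (p-O₂N–C₆H₄–O⁻): pKₐ(p-nitrophenol) ≈ 7.2

molecular nitrogen (N₂) > triflate (OTf⁻) > hydrogen sulfate (HSO₄⁻) > trifluoroacetate (CF₃COO⁻) > p-nitrobenzoate (p-O₂N–C₆H₄–COO⁻) > p-nitrophenoxide (p-O₂N–C₆H₄–O⁻)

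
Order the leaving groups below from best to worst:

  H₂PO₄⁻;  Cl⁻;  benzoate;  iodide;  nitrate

iodide > Cl⁻ > nitrate > H₂PO₄⁻ > benzoate

iodide: pKₐ(HI) ≈ -10
Cl⁻: pKₐ(HCl) ≈ -7
nitrate: pKₐ(HNO₃) ≈ -1.3
H₂PO₄⁻: pKₐ(H₃PO₄) ≈ 2.1
benzoate: pKₐ(C₆H₅COOH) ≈ 4.2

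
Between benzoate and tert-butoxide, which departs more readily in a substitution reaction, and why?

benzoate

benzoate is the better leaving group.
pKₐ(C₆H₅COOH) ≈ 4.2 versus pKₐ(t-BuOH) ≈ 18: benzoate is the much weaker base.
Aryl carboxylate.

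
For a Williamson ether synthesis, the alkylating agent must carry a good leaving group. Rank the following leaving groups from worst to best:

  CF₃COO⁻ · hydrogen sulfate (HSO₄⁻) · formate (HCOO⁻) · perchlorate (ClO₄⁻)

The more stable X⁻ (or X) is on its own — i.e. the weaker a base it is — the better a leaving group it makes.
perchlorate (ClO₄⁻): pKₐ(HClO₄) ≈ -10
hydrogen sulfate (HSO₄⁻): pKₐ(H₂SO₄) ≈ -3
CF₃COO⁻: pKₐ(CF₃COOH) ≈ 0.2
formate (HCOO⁻): pKₐ(HCOOH) ≈ 3.8
Listed from poorest to best leaving group as asked.

formate (HCOO⁻) < CF₃COO⁻ < hydrogen sulfate (HSO₄⁻) < perchlorate (ClO₄⁻)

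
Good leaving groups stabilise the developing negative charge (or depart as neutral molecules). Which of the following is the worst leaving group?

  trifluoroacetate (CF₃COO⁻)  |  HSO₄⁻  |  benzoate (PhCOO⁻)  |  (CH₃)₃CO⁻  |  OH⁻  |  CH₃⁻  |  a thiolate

CH₃⁻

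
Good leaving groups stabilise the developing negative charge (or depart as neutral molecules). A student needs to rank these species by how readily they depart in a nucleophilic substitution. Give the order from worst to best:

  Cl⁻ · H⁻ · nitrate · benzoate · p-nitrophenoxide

Cl⁻: pKₐ(HCl) ≈ -7
nitrate: pKₐ(HNO₃) ≈ -1.3
benzoate: pKₐ(C₆H₅COOH) ≈ 4.2
p-nitrophenoxide: pKₐ(p-nitrophenol) ≈ 7.2
H⁻: pKₐ(H₂) ≈ 36
The question asks for worst first, so the sequence is read in increasing leaving-group ability.

H⁻ < p-nitrophenoxide < benzoate < nitrate < Cl⁻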